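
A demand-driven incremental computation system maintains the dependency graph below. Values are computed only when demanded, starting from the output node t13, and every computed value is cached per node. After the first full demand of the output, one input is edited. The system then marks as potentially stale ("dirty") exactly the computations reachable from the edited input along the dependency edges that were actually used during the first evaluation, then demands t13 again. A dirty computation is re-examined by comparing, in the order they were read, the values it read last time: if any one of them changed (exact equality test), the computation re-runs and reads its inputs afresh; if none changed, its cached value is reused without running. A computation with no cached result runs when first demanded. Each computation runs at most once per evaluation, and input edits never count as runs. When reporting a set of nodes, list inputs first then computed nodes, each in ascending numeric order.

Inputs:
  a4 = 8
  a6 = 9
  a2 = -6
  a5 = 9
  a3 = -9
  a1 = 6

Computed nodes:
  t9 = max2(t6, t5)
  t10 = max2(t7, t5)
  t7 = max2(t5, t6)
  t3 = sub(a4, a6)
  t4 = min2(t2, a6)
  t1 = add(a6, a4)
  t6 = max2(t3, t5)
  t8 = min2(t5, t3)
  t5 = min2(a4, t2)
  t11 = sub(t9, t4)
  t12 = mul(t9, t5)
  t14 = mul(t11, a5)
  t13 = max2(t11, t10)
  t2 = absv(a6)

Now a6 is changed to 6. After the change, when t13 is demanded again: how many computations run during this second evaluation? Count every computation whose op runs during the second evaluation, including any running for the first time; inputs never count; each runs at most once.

First evaluation (everything demanded from the output):
  t2 = absv(9) = 9
  t3 = sub(8, 9) = -1
  t4 = min2(9, 9) = 9
  t5 = min2(8, 9) = 8
  t6 = max2(-1, 8) = 8
  t7 = max2(8, 8) = 8
  t9 = max2(8, 8) = 8
  t10 = max2(8, 8) = 8
  t11 = sub(8, 9) = -1
  t13 = max2(-1, 8) = 8

Propagation after the edit:
  t2: runs — a6 9->6; result 6.
  t3: runs — a6 9->6; result 2.
  t4: runs — t2 9->6; a6 9->6; result 6.
  t5: runs — t2 9->6; result 6.
  t6: runs — t3 -1->2; t5 8->6; result 6.
  t7: runs — t5 8->6; t6 8->6; result 6.
  t9: runs — t6 8->6; t5 8->6; result 6.
  t10: runs — t7 8->6; t5 8->6; result 6.
  t11: runs — t9 8->6; t4 9->6; result 0.
  t13: runs — t11 -1->0; t10 8->6; result 6.

Computations that run: t2, t3, t4, t5, t6, t7, t9, t10, t11, t13 — 10 in total.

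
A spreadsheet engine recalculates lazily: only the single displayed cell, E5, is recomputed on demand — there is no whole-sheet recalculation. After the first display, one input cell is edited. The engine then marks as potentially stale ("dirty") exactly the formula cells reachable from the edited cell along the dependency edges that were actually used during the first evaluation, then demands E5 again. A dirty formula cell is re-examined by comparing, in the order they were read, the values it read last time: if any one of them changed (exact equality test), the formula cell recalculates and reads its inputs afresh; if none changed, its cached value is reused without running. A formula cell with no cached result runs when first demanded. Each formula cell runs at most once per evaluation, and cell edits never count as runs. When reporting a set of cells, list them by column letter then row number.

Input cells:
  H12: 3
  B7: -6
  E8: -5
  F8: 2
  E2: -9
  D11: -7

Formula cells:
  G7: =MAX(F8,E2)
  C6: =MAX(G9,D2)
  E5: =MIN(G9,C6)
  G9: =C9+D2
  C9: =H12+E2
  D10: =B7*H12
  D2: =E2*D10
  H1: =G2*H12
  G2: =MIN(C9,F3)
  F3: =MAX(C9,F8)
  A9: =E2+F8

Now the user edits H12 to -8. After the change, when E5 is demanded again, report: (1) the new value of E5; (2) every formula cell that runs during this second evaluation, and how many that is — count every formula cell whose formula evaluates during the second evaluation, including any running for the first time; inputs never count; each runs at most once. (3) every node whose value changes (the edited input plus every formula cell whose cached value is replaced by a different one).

New value of E5: -449.
Formula cells that run: C6, C9, D2, D10, E5, G9 — 6 in total.
Values that change: C6, C9, D2, D10, E5, G9, H12.

First evaluation (everything demanded from the output):
  C9 = 3 + -9 = -6
  D10 = -6 * 3 = -18
  D2 = -9 * -18 = 162
  G9 = -6 + 162 = 156
  C6 = MAX(156, 162) = 162
  E5 = MIN(156, 162) = 156

Propagation after the edit:
  C9: runs — H12 3->-8; result -17.
  D10: runs — H12 3->-8; result 48.
  D2: runs — D10 -18->48; result -432.
  G9: runs — C9 -6->-17; D2 162->-432; result -449.
  C6: runs — G9 156->-449; D2 162->-432; result -432.
  E5: runs — G9 156->-449; C6 162->-432; result -449.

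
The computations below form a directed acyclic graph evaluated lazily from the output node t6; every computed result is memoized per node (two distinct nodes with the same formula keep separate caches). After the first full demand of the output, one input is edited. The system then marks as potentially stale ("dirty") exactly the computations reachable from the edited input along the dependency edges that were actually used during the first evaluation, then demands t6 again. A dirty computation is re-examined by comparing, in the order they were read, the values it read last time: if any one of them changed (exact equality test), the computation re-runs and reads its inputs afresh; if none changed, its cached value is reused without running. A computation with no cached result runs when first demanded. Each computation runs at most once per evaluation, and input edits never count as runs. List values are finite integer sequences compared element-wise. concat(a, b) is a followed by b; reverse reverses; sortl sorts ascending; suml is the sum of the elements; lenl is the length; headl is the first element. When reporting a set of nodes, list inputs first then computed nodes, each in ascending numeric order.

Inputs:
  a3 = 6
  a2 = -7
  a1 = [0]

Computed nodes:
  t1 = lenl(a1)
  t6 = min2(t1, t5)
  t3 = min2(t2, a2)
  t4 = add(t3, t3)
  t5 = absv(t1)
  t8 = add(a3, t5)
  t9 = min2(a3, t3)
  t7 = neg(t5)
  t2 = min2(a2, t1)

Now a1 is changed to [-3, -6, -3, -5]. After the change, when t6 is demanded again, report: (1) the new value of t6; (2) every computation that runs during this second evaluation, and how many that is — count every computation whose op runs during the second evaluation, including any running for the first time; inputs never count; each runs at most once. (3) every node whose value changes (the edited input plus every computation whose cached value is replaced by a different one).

First demand of the output computes:
  t1 = lenl([0]) = 1
  t5 = absv(1) = 1
  t6 = min2(1, 1) = 1

After the edit, cleaning proceeds:
  t1: a read changed (a1 [0]->[-3, -6, -3, -5]) — executes, giving 4.
  t5: a read changed (t1 1->4) — executes, giving 4.
  t6: a read changed (t1 1->4; t5 1->4) — executes, giving 4.

Demanding t6 again yields 4.
3 computations run: t1, t5, t6.
The nodes whose values change: a1, t1, t5, t6.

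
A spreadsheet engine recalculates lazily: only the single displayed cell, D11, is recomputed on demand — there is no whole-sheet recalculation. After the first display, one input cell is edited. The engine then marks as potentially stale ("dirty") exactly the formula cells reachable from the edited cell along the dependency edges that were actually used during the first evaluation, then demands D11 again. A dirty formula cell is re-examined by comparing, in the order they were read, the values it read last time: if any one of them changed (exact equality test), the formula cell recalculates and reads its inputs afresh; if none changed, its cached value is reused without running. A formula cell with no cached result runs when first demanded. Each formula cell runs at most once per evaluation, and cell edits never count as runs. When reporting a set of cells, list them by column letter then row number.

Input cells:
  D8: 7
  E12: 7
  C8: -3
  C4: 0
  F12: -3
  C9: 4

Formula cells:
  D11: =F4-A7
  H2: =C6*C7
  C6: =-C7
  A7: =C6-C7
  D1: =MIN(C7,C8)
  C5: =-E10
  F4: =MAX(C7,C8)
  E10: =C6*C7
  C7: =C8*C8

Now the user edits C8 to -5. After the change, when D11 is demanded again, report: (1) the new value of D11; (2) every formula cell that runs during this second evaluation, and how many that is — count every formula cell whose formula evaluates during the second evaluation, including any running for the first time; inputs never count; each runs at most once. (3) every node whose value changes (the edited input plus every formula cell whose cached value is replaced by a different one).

First evaluation (everything demanded from the output):
  C7 = -3 * -3 = 9
  C6 = -(9) = -9
  A7 = -9 - 9 = -18
  F4 = MAX(9, -3) = 9
  D11 = 9 - -18 = 27

Propagation after the edit:
  C7: runs — C8 -3->-5; C8 -3->-5; result 25.
  C6: runs — C7 9->25; result -25.
  A7: runs — C6 -9->-25; C7 9->25; result -50.
  F4: runs — C7 9->25; C8 -3->-5; result 25.
  D11: runs — F4 9->25; A7 -18->-50; result 75.

New value of D11: 75.
Formula cells that run: A7, C6, C7, D11, F4 — 5 in total.
Values that change: A7, C6, C7, C8, D11, F4.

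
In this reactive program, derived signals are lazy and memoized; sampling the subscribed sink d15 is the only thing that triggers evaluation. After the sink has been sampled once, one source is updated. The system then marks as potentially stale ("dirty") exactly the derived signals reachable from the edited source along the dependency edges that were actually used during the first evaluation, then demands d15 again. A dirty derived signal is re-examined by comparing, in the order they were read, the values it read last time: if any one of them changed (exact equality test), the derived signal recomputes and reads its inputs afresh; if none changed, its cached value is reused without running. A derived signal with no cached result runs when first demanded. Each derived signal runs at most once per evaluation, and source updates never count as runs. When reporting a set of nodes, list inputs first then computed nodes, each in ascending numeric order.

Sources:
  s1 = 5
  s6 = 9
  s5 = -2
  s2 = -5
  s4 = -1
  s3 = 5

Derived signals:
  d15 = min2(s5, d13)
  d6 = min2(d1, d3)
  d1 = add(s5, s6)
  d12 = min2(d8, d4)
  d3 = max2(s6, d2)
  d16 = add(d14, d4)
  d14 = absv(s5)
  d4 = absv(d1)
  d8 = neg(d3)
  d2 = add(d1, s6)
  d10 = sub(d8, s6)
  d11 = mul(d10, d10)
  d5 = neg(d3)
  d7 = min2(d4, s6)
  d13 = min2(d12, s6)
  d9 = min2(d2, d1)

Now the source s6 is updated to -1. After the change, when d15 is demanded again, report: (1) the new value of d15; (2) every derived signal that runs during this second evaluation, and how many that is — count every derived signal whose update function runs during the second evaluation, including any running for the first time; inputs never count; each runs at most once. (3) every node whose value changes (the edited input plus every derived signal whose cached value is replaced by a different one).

Demanding d15 again yields -2.
8 derived signals run: d1, d2, d3, d4, d8, d12, d13, d15.
The nodes whose values change: s6, d1, d2, d3, d4, d8, d12, d13, d15.

First demand of the output computes:
  d1 = add(-2, 9) = 7
  d2 = add(7, 9) = 16
  d3 = max2(9, 16) = 16
  d4 = absv(7) = 7
  d8 = neg(16) = -16
  d12 = min2(-16, 7) = -16
  d13 = min2(-16, 9) = -16
  d15 = min2(-2, -16) = -16

After the edit, cleaning proceeds:
  d1: a read changed (s6 9->-1) — executes, giving -3.
  d2: a read changed (d1 7->-3; s6 9->-1) — executes, giving -4.
  d3: a read changed (s6 9->-1; d2 16->-4) — executes, giving -1.
  d4: a read changed (d1 7->-3) — executes, giving 3.
  d8: a read changed (d3 16->-1) — executes, giving 1.
  d12: a read changed (d8 -16->1; d4 7->3) — executes, giving 1.
  d13: a read changed (d12 -16->1; s6 9->-1) — executes, giving -1.
  d15: a read changed (d13 -16->-1) — executes, giving -2.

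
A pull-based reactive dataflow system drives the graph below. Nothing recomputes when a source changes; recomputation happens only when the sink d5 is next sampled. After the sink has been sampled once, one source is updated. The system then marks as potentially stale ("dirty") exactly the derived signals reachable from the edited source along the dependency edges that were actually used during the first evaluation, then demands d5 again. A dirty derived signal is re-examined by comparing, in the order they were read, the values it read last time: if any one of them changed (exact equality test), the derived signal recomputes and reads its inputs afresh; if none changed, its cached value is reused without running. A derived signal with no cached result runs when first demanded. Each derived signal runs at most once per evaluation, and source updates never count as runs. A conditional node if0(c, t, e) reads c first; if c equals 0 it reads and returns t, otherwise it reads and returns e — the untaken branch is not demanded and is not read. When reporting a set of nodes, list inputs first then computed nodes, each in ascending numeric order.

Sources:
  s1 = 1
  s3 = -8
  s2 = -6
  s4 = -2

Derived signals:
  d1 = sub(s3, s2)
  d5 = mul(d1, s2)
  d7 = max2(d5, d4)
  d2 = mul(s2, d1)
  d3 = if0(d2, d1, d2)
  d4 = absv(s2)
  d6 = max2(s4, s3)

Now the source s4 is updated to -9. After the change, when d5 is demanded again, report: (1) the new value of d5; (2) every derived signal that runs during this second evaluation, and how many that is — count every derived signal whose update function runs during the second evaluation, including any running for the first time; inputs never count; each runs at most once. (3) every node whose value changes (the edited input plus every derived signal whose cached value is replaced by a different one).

New value of d5: 12.
Derived signals that run: none — 0 in total.
Values that change: s4.
Key observation: s4 is never demanded by the output, so the edit triggers no recomputation at all.

First evaluation (everything demanded from the output):
  d1 = sub(-8, -6) = -2
  d5 = mul(-2, -6) = 12

Propagation after the edit:
  s4 feeds no computation that the output demands — nothing is marked dirty and nothing runs.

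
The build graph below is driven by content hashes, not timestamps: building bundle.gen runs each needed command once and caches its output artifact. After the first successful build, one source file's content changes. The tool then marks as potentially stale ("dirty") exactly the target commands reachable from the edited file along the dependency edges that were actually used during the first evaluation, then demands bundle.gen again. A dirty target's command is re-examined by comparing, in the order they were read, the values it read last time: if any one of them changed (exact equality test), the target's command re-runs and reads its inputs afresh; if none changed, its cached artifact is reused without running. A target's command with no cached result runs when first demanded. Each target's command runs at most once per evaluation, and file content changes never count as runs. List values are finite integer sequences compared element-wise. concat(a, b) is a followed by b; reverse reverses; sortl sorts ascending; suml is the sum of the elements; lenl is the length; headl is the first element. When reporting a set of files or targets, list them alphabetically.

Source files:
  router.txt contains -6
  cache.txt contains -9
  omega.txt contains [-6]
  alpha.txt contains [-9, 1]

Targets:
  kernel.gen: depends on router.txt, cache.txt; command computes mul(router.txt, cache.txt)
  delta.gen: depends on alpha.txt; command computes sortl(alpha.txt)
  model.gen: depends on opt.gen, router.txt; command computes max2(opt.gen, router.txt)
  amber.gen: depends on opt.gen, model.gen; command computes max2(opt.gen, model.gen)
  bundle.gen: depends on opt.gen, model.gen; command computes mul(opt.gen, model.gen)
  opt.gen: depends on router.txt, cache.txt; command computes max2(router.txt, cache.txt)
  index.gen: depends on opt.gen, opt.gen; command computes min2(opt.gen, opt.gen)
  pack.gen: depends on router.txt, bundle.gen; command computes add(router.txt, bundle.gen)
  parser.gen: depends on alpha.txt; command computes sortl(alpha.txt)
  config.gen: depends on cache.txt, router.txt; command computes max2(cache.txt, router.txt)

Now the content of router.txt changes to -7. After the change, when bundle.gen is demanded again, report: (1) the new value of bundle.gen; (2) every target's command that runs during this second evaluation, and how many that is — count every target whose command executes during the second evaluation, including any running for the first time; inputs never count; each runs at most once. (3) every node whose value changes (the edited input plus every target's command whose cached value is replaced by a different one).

bundle.gen now evaluates to 49.
Run set: bundle.gen, model.gen, opt.gen (3 run).
Changed values: bundle.gen, model.gen, opt.gen, router.txt.

Initial pass — values computed on the first demand:
  opt.gen = max2(-6, -9) = -6
  model.gen = max2(-6, -6) = -6
  bundle.gen = mul(-6, -6) = 36

Second demand — change propagation:
  opt.gen: re-runs because router.txt -6->-7; new result -7.
  model.gen: re-runs because opt.gen -6->-7; router.txt -6->-7; new result -7.
  bundle.gen: re-runs because opt.gen -6->-7; model.gen -6->-7; new result 49.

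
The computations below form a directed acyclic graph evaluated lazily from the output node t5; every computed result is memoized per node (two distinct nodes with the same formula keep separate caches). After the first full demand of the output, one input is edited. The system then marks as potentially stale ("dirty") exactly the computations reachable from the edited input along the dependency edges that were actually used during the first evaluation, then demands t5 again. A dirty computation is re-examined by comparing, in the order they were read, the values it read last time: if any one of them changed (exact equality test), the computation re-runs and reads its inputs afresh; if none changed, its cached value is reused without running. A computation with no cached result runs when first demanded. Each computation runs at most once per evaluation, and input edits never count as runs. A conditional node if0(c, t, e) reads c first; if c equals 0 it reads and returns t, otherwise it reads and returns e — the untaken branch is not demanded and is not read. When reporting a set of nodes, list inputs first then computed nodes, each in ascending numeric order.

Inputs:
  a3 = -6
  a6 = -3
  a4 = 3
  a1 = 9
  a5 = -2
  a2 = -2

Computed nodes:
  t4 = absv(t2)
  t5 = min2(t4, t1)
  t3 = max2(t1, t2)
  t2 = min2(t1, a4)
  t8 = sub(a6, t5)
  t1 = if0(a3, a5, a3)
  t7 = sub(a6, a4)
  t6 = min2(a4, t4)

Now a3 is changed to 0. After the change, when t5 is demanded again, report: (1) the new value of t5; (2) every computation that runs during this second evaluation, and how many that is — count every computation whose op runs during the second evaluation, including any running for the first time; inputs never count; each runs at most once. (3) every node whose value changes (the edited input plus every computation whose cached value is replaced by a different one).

First demand of the output computes:
  t1 = if0(a3=-6 -> else branch a3) = -6
  t2 = min2(-6, 3) = -6
  t4 = absv(-6) = 6
  t5 = min2(6, -6) = -6

After the edit, cleaning proceeds:
  t1: a read changed (a3 -6->0; a3 -6->0) — executes, giving -2.
  t2: a read changed (t1 -6->-2) — executes, giving -2.
  t4: a read changed (t2 -6->-2) — executes, giving 2.
  t5: a read changed (t4 6->2; t1 -6->-2) — executes, giving -2.

Demanding t5 again yields -2.
4 computations run: t1, t2, t4, t5.
The nodes whose values change: a3, t1, t2, t4, t5.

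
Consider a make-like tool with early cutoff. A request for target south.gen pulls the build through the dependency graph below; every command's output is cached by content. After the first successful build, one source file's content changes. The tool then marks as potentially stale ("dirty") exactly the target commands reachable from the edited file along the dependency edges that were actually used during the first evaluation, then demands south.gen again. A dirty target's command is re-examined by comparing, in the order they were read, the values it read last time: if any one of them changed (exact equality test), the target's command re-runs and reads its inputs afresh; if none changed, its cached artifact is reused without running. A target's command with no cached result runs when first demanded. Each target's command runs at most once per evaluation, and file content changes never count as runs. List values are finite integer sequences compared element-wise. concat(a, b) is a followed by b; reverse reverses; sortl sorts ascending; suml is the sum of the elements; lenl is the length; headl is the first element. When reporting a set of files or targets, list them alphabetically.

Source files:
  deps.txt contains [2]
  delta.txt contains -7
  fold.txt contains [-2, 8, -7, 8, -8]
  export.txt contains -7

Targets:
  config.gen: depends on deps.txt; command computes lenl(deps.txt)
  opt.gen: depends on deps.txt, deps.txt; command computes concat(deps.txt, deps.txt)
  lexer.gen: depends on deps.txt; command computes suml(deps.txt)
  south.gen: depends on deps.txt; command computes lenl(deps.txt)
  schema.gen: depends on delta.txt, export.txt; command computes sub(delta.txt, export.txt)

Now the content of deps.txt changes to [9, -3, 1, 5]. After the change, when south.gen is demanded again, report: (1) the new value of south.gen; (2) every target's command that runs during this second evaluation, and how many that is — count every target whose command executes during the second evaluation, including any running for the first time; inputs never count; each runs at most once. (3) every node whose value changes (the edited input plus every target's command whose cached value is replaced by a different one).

Demanding south.gen again yields 4.
1 target commands run: south.gen.
The nodes whose values change: deps.txt, south.gen.

First demand of the output computes:
  south.gen = lenl([2]) = 1

After the edit, cleaning proceeds:
  south.gen: a read changed (deps.txt [2]->[9, -3, 1, 5]) — executes, giving 4.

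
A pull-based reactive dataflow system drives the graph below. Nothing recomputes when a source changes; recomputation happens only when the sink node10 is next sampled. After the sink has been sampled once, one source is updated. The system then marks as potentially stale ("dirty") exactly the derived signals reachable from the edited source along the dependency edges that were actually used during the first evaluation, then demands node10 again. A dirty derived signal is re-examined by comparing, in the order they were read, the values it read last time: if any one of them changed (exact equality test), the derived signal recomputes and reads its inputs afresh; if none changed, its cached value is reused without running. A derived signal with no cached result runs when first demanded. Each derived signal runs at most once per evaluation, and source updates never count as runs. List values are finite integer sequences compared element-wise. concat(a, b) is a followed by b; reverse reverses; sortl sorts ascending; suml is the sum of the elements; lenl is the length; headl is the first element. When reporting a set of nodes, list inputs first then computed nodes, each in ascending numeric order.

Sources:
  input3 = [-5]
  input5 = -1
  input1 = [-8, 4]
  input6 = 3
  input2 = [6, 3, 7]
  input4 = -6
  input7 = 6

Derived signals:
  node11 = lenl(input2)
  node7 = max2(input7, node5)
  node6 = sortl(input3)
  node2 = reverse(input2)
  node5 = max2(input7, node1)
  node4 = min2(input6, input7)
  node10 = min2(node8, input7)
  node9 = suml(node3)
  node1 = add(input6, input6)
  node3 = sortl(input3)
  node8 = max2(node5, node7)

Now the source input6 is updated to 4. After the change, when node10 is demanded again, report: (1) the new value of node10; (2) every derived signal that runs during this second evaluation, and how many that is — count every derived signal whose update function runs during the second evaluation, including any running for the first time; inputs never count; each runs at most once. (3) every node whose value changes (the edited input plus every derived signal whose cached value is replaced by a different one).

New value of node10: 6.
Derived signals that run: node1, node5, node7, node8, node10 — 5 in total.
Values that change: input6, node1, node5, node7, node8.

First evaluation (everything demanded from the output):
  node1 = add(3, 3) = 6
  node5 = max2(6, 6) = 6
  node7 = max2(6, 6) = 6
  node8 = max2(6, 6) = 6
  node10 = min2(6, 6) = 6

Propagation after the edit:
  node1: runs — input6 3->4; input6 3->4; result 8.
  node5: runs — node1 6->8; result 8.
  node7: runs — node5 6->8; result 8.
  node8: runs — node5 6->8; node7 6->8; result 8.
  node10: runs — node8 6->8; result 6 (same value as before).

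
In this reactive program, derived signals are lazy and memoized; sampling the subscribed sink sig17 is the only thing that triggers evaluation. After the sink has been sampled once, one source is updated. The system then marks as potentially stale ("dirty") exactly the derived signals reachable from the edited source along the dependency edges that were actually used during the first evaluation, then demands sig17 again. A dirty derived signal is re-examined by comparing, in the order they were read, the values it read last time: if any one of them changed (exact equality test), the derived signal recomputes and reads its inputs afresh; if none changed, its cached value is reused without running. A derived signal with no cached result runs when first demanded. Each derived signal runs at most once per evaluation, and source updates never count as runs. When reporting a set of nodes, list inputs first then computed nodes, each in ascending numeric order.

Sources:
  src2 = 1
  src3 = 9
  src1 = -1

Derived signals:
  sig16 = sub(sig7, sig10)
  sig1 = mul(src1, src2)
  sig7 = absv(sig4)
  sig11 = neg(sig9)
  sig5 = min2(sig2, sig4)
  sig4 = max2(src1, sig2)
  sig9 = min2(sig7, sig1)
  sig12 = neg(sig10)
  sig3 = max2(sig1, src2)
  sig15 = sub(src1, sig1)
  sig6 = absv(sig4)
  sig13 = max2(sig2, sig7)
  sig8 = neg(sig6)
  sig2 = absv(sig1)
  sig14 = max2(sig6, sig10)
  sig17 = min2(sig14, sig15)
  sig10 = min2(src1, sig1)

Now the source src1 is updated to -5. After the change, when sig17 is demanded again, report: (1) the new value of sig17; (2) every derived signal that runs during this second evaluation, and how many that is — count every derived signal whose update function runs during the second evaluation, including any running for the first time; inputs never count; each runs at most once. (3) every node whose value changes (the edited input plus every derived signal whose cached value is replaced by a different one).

First demand of the output computes:
  sig1 = mul(-1, 1) = -1
  sig2 = absv(-1) = 1
  sig4 = max2(-1, 1) = 1
  sig6 = absv(1) = 1
  sig10 = min2(-1, -1) = -1
  sig14 = max2(1, -1) = 1
  sig15 = sub(-1, -1) = 0
  sig17 = min2(1, 0) = 0

After the edit, cleaning proceeds:
  sig1: a read changed (src1 -1->-5) — executes, giving -5.
  sig2: a read changed (sig1 -1->-5) — executes, giving 5.
  sig4: a read changed (src1 -1->-5; sig2 1->5) — executes, giving 5.
  sig6: a read changed (sig4 1->5) — executes, giving 5.
  sig10: a read changed (src1 -1->-5; sig1 -1->-5) — executes, giving -5.
  sig14: a read changed (sig6 1->5; sig10 -1->-5) — executes, giving 5.
  sig15: a read changed (src1 -1->-5; sig1 -1->-5) — executes, giving 0 — identical to its old value.
  sig17: a read changed (sig14 1->5) — executes, giving 0 — identical to its old value.

Demanding sig17 again yields 0.
8 derived signals run: sig1, sig2, sig4, sig6, sig10, sig14, sig15, sig17.
The nodes whose values change: src1, sig1, sig2, sig4, sig6, sig10, sig14.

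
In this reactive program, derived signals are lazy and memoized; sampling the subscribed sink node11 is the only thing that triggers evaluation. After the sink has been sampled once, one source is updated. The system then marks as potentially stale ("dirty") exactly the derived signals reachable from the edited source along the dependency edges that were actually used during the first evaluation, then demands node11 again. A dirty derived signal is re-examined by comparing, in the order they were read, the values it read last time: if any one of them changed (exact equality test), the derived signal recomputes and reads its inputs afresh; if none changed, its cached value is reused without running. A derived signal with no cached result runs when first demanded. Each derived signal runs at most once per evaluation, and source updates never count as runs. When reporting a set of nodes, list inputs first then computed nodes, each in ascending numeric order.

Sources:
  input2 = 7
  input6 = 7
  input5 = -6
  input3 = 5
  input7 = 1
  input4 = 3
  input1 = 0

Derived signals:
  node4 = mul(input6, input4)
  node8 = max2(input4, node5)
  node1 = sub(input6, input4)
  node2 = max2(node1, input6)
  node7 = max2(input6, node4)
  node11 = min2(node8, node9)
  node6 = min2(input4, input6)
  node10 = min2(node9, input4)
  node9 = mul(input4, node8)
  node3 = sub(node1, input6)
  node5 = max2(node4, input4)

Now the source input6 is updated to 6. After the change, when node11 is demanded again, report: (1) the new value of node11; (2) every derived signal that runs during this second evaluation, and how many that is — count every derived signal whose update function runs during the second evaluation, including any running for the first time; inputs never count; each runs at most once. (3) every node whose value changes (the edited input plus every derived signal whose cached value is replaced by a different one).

Demanding node11 again yields 18.
5 derived signals run: node4, node5, node8, node9, node11.
The nodes whose values change: input6, node4, node5, node8, node9, node11.

First demand of the output computes:
  node4 = mul(7, 3) = 21
  node5 = max2(21, 3) = 21
  node8 = max2(3, 21) = 21
  node9 = mul(3, 21) = 63
  node11 = min2(21, 63) = 21

After the edit, cleaning proceeds:
  node4: a read changed (input6 7->6) — executes, giving 18.
  node5: a read changed (node4 21->18) — executes, giving 18.
  node8: a read changed (node5 21->18) — executes, giving 18.
  node9: a read changed (node8 21->18) — executes, giving 54.
  node11: a read changed (node8 21->18; node9 63->54) — executes, giving 18.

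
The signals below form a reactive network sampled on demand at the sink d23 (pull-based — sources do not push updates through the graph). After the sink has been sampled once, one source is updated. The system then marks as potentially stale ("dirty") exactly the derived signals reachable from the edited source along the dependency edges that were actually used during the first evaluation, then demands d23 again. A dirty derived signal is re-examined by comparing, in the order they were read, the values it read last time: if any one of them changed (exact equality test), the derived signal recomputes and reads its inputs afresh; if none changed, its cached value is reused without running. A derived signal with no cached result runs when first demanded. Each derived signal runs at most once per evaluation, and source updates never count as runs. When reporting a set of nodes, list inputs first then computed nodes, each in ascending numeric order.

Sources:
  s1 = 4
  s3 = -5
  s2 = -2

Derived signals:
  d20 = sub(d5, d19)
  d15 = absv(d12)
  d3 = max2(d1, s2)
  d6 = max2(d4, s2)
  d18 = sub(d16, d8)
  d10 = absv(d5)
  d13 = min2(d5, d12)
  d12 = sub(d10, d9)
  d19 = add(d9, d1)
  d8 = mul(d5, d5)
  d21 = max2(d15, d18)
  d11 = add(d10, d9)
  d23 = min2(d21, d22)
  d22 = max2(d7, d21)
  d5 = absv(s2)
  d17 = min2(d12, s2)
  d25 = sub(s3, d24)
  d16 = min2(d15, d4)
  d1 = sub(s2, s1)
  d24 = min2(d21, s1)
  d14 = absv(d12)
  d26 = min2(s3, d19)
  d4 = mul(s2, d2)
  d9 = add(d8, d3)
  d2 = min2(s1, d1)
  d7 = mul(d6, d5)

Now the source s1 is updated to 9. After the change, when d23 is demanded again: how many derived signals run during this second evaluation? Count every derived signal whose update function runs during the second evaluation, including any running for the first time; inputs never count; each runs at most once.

Initial pass — values computed on the first demand:
  d1 = sub(-2, 4) = -6
  d2 = min2(4, -6) = -6
  d3 = max2(-6, -2) = -2
  d4 = mul(-2, -6) = 12
  d5 = absv(-2) = 2
  d6 = max2(12, -2) = 12
  d7 = mul(12, 2) = 24
  d8 = mul(2, 2) = 4
  d9 = add(4, -2) = 2
  d10 = absv(2) = 2
  d12 = sub(2, 2) = 0
  d15 = absv(0) = 0
  d16 = min2(0, 12) = 0
  d18 = sub(0, 4) = -4
  d21 = max2(0, -4) = 0
  d22 = max2(24, 0) = 24
  d23 = min2(0, 24) = 0

Second demand — change propagation:
  d1: re-runs because s1 4->9; new result -11.
  d2: re-runs because s1 4->9; d1 -6->-11; new result -11.
  d3: re-runs because d1 -6->-11; new result -2 (unchanged).
  d4: re-runs because d2 -6->-11; new result 22.
  d6: re-runs because d4 12->22; new result 22.
  d7: re-runs because d6 12->22; new result 44.
  d9: re-examined; everything it read last time is the same (d8 unchanged, d3 unchanged) — cache 2 kept, no run.
  d12: re-examined; everything it read last time is the same (d10 unchanged, d9 unchanged) — cache 0 kept, no run.
  d15: re-examined; everything it read last time is the same (d12 unchanged) — cache 0 kept, no run.
  d16: re-runs because d4 12->22; new result 0 (unchanged).
  d18: re-examined; everything it read last time is the same (d16 unchanged, d8 unchanged) — cache -4 kept, no run.
  d21: re-examined; everything it read last time is the same (d15 unchanged, d18 unchanged) — cache 0 kept, no run.
  d22: re-runs because d7 24->44; new result 44.
  d23: re-runs because d22 24->44; new result 0 (unchanged).

The important point: at d9 every value read last time is unchanged, so the dirty flag clears without a run.

Run set: d1, d2, d3, d4, d6, d7, d16, d22, d23 (9 run).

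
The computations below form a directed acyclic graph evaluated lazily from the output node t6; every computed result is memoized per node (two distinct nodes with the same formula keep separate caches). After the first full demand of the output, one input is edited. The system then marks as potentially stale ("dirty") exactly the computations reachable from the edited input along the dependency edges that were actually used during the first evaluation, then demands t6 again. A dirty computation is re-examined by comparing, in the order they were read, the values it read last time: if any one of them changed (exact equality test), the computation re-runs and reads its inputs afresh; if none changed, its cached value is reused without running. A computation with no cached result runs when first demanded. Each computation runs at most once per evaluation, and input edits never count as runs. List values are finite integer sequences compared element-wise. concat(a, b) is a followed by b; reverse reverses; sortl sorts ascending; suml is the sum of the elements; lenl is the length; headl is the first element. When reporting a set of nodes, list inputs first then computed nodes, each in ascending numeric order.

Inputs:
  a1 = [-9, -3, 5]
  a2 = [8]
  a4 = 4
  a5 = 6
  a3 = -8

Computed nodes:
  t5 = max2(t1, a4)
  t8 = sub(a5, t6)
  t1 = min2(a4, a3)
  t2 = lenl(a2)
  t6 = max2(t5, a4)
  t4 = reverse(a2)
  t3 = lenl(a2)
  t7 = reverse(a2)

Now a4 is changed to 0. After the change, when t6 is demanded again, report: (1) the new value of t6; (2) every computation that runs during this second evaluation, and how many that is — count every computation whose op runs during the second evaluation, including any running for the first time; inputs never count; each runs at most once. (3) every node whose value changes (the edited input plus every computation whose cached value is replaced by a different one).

Demanding t6 again yields 0.
3 computations run: t1, t5, t6.
The nodes whose values change: a4, t5, t6.

First demand of the output computes:
  t1 = min2(4, -8) = -8
  t5 = max2(-8, 4) = 4
  t6 = max2(4, 4) = 4

After the edit, cleaning proceeds:
  t1: a read changed (a4 4->0) — executes, giving -8 — identical to its old value.
  t5: a read changed (a4 4->0) — executes, giving 0.
  t6: a read changed (t5 4->0; a4 4->0) — executes, giving 0.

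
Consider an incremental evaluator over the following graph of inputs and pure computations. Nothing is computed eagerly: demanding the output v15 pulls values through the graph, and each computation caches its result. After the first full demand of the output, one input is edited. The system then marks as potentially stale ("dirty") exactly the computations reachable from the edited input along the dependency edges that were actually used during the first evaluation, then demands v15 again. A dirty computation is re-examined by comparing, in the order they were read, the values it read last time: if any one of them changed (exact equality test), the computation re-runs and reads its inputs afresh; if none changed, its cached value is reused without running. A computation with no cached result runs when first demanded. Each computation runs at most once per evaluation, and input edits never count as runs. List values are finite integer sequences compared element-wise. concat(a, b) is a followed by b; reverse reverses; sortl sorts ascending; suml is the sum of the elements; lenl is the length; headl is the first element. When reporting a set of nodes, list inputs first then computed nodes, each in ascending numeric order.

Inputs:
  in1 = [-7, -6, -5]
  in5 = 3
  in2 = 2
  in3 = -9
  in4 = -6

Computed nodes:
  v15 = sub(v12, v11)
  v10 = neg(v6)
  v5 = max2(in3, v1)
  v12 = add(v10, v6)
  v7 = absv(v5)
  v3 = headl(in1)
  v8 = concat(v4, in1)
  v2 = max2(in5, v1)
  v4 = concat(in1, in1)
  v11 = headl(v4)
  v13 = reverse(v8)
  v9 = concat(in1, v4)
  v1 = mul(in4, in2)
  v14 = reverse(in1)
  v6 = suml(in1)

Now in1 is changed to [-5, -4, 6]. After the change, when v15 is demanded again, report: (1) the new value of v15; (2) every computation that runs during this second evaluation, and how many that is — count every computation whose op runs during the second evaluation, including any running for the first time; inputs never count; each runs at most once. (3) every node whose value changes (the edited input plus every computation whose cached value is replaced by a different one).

v15 now evaluates to 5.
Run set: v4, v6, v10, v11, v12, v15 (6 run).
Changed values: in1, v4, v6, v10, v11, v15.

Initial pass — values computed on the first demand:
  v4 = concat([-7, -6, -5], [-7, -6, -5]) = [-7, -6, -5, -7, -6, -5]
  v6 = suml([-7, -6, -5]) = -18
  v10 = neg(-18) = 18
  v11 = headl([-7, -6, -5, -7, -6, -5]) = -7
  v12 = add(18, -18) = 0
  v15 = sub(0, -7) = 7

Second demand — change propagation:
  v4: re-runs because in1 [-7, -6, -5]->[-5, -4, 6]; in1 [-7, -6, -5]->[-5, -4, 6]; new result [-5, -4, 6, -5, -4, 6].
  v6: re-runs because in1 [-7, -6, -5]->[-5, -4, 6]; new result -3.
  v10: re-runs because v6 -18->-3; new result 3.
  v11: re-runs because v4 [-7, -6, -5, -7, -6, -5]->[-5, -4, 6, -5, -4, 6]; new result -5.
  v12: re-runs because v10 18->3; v6 -18->-3; new result 0 (unchanged).
  v15: re-runs because v11 -7->-5; new result 5.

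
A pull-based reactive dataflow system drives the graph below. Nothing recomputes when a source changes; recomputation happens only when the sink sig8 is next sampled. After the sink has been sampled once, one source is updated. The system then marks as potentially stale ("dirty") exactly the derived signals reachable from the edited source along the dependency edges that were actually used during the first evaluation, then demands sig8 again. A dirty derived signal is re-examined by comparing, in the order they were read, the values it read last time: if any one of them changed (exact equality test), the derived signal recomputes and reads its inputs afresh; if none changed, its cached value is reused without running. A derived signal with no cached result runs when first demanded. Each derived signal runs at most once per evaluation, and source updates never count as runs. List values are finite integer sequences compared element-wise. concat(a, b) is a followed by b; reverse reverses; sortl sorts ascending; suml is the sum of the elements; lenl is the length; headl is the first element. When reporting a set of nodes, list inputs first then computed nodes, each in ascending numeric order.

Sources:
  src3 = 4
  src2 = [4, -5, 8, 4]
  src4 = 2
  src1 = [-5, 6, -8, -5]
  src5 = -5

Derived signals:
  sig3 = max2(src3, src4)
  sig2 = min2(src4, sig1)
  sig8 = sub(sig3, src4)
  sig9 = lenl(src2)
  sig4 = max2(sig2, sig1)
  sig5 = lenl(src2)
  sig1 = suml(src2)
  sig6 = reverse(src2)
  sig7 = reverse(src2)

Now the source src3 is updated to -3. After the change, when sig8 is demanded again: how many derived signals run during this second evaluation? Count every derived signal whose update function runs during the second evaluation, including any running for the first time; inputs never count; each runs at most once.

Derived signals that run: sig3, sig8 — 2 in total.

First evaluation (everything demanded from the output):
  sig3 = max2(4, 2) = 4
  sig8 = sub(4, 2) = 2

Propagation after the edit:
  sig3: runs — src3 4->-3; result 2.
  sig8: runs — sig3 4->2; result 0.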